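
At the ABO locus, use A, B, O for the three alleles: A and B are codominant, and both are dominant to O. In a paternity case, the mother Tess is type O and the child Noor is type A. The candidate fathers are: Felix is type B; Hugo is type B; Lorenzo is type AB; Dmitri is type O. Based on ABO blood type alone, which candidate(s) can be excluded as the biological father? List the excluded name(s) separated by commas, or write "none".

A candidate is excluded only if no genotype consistent with his phenotype could produce a type A child with a type O mother.
Felix (type B): no genotype consistent with that phenotype can produce a type-A child with a type-O mother.
Hugo (type B): no genotype consistent with that phenotype can produce a type-A child with a type-O mother.
Dmitri (type O): no genotype consistent with that phenotype can produce a type-A child with a type-O mother.

Felix, Hugo, Dmitri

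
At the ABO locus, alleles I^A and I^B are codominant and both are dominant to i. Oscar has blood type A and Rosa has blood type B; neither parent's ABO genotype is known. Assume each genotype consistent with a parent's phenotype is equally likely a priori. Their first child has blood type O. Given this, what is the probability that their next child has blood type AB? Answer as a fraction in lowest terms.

Possible genotypes: Oscar ∈ {I^A I^A, I^A i}; Rosa ∈ {I^B I^B, I^B i}.
Weight each parental genotype pair by prior × P(type-O child):
  I^A i × I^B i: posterior weight 1; P(next child type AB) = 1/4.
Weighted sum = 1/4.

1/4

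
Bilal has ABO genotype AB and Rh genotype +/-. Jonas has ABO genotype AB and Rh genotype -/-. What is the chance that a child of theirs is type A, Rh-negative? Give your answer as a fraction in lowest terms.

ABO cross AB × AB → offspring phenotypes: 1/4 A, 1/4 B, 1/2 AB.
Rh cross +/- × -/- → 1/2 Rh+, 1/2 Rh-.
Independent loci: P(type A, Rh-negative) = 1/4 × 1/2 = 1/8.

1/8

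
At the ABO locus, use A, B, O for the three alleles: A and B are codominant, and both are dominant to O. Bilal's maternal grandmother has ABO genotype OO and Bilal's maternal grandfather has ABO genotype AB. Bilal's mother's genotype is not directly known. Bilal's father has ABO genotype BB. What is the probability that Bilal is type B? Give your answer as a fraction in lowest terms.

3/4

Bilal's mother's ABO genotype from OO × AB: 1/2 AO, 1/2 BO.
Crossing each possibility with the father BB and summing P(type B): 1/2·1/2 + 1/2·1 = 3/4.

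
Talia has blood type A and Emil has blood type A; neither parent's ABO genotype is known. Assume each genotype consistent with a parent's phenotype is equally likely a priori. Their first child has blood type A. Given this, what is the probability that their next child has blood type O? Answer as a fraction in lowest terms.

1/20

Possible genotypes: Talia ∈ {I^A I^A, I^A i}; Emil ∈ {I^A I^A, I^A i}.
Weight each parental genotype pair by prior × P(type-A child):
  I^A I^A × I^A I^A: posterior weight 4/15; P(next child type O) = 0.
  I^A I^A × I^A i: posterior weight 4/15; P(next child type O) = 0.
  I^A i × I^A I^A: posterior weight 4/15; P(next child type O) = 0.
  I^A i × I^A i: posterior weight 1/5; P(next child type O) = 1/4.
Weighted sum = 1/20.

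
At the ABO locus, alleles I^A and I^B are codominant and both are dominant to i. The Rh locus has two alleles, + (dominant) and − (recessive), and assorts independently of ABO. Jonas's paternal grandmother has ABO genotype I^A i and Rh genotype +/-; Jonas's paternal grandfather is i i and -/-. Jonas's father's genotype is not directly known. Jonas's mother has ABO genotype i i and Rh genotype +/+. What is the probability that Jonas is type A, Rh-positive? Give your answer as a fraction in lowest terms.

Jonas's father's ABO genotype from I^A i × i i: 1/2 I^A i, 1/2 i i.
Crossing each possibility with the mother i i and summing P(type A): 1/2·1/2 + 1/2·0 = 1/4.
Similarly for Rh via the father's Rh distribution: P(Rh+) = 1.
Independent loci: 1/4 × 1 = 1/4.

1/4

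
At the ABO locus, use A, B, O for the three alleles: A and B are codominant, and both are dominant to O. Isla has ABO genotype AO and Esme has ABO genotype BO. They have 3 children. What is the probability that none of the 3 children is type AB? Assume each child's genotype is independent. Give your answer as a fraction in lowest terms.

ABO cross AO × BO → 1/4 O, 1/4 A, 1/4 B, 1/4 AB.
So P(type AB) = 1/4 per child.
P(not type AB) = 3/4 for one child; (3/4)^3 = 27/64.

27/64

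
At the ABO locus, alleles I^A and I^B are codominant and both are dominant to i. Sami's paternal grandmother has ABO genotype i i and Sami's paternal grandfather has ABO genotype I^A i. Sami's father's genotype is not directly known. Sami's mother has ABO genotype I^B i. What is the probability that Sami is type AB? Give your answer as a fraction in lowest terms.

Sami's father's ABO genotype from i i × I^A i: 1/2 I^A i, 1/2 i i.
Crossing each possibility with the mother I^B i and summing P(type AB): 1/2·1/4 + 1/2·0 = 1/8.

1/8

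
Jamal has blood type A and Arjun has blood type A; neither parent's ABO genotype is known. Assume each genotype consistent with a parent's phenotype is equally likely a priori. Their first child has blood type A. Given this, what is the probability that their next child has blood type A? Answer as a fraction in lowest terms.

Possible genotypes: Jamal ∈ {I^A I^A, I^A i}; Arjun ∈ {I^A I^A, I^A i}.
Weight each parental genotype pair by prior × P(type-A child):
  I^A I^A × I^A I^A: posterior weight 4/15; P(next child type A) = 1.
  I^A I^A × I^A i: posterior weight 4/15; P(next child type A) = 1.
  I^A i × I^A I^A: posterior weight 4/15; P(next child type A) = 1.
  I^A i × I^A i: posterior weight 1/5; P(next child type A) = 3/4.
Weighted sum = 19/20.

19/20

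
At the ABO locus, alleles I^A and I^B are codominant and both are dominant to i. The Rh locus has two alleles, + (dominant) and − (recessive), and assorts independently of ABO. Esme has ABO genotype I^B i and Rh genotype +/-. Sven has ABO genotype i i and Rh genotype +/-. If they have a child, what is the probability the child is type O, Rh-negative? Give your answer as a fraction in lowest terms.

ABO cross I^B i × i i → offspring phenotypes: 1/2 O, 1/2 B.
Rh cross +/- × +/- → 3/4 Rh+, 1/4 Rh-.
Independent loci: P(type O, Rh-negative) = 1/2 × 1/4 = 1/8.

1/8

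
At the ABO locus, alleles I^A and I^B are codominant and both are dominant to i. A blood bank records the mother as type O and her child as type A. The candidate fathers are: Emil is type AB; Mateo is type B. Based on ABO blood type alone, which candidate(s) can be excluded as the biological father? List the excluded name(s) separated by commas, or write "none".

Mateo

A candidate is excluded only if no genotype consistent with his phenotype could produce a type A child with a type O mother.
Mateo (type B): no genotype consistent with that phenotype can produce a type-A child with a type-O mother.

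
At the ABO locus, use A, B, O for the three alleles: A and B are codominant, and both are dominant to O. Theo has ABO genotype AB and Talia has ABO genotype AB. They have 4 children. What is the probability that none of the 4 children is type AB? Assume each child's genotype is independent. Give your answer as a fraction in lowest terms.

ABO cross AB × AB → 1/4 A, 1/4 B, 1/2 AB.
So P(type AB) = 1/2 per child.
P(not type AB) = 1/2 for one child; (1/2)^4 = 1/16.

1/16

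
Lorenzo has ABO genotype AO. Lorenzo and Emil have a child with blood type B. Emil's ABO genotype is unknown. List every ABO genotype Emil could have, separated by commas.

For each candidate genotype of Emil, check whether crossing it with AO can produce every observed child phenotype.
  AA → possible child types {A} ✗
  AB → possible child types {A, B, AB} ✓
  AO → possible child types {O, A} ✗
  BB → possible child types {B, AB} ✓
  BO → possible child types {O, A, B, AB} ✓
  OO → possible child types {O, A} ✗

AB, BB, BO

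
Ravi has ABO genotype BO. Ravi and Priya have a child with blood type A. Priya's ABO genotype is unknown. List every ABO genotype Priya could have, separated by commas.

AA, AB, AO

For each candidate genotype of Priya, check whether crossing it with BO can produce every observed child phenotype.
  AA → possible child types {A, AB} ✓
  AB → possible child types {A, B, AB} ✓
  AO → possible child types {O, A, B, AB} ✓
  BB → possible child types {B} ✗
  BO → possible child types {O, B} ✗
  OO → possible child types {O, B} ✗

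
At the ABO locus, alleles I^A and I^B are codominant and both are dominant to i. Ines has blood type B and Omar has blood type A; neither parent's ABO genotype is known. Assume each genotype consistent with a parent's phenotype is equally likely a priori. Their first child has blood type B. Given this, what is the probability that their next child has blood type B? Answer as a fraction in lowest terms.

5/12

Possible genotypes: Ines ∈ {I^B I^B, I^B i}; Omar ∈ {I^A I^A, I^A i}.
Weight each parental genotype pair by prior × P(type-B child):
  I^B I^B × I^A i: posterior weight 2/3; P(next child type B) = 1/2.
  I^B i × I^A i: posterior weight 1/3; P(next child type B) = 1/4.
Weighted sum = 5/12.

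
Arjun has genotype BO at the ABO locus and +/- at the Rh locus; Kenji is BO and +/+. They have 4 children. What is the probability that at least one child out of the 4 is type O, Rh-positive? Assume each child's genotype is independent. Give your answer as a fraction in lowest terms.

ABO cross BO × BO → 1/4 O, 3/4 B.
Rh cross +/- × +/+ → 1 Rh+; so P(type O, Rh-positive) = 1/4 × 1 = 1/4 per child.
P(none) = (3/4)^4 = 81/256; P(at least one) = 1 − 81/256 = 175/256.

175/256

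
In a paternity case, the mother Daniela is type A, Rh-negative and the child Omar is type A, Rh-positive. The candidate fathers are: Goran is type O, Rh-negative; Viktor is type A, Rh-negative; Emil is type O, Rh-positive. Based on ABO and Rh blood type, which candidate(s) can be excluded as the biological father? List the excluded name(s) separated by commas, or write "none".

A candidate is excluded only if no genotype consistent with his phenotype could produce a type A, Rh-positive child with a type A, Rh-negative mother.
Goran (type O, Rh-): no genotype consistent with that phenotype can produce a type-A Rh+ child with a type-A mother.
Viktor (type A, Rh-): no genotype consistent with that phenotype can produce a type-A Rh+ child with a type-A mother.

Goran, Viktor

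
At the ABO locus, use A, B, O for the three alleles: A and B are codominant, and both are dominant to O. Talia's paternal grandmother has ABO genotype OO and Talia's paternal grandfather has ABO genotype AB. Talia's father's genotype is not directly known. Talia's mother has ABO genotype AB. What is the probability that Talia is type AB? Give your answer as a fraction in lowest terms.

Talia's father's ABO genotype from OO × AB: 1/2 AO, 1/2 BO.
Crossing each possibility with the mother AB and summing P(type AB): 1/2·1/4 + 1/2·1/4 = 1/4.

1/4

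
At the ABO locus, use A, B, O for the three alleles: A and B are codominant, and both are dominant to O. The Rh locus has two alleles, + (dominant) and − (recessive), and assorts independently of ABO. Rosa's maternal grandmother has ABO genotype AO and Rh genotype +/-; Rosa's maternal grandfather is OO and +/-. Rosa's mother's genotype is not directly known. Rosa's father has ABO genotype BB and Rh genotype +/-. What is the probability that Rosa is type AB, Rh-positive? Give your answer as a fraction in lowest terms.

Rosa's mother's ABO genotype from AO × OO: 1/2 AO, 1/2 OO.
Crossing each possibility with the father BB and summing P(type AB): 1/2·1/2 + 1/2·0 = 1/4.
Similarly for Rh via the mother's Rh distribution: P(Rh+) = 3/4.
Independent loci: 1/4 × 3/4 = 3/16.

3/16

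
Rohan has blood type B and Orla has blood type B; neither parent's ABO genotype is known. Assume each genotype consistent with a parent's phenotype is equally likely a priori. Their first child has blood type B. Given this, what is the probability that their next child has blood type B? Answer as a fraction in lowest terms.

Possible genotypes: Rohan ∈ {I^B I^B, I^B i}; Orla ∈ {I^B I^B, I^B i}.
Weight each parental genotype pair by prior × P(type-B child):
  I^B I^B × I^B I^B: posterior weight 4/15; P(next child type B) = 1.
  I^B I^B × I^B i: posterior weight 4/15; P(next child type B) = 1.
  I^B i × I^B I^B: posterior weight 4/15; P(next child type B) = 1.
  I^B i × I^B i: posterior weight 1/5; P(next child type B) = 3/4.
Weighted sum = 19/20.

19/20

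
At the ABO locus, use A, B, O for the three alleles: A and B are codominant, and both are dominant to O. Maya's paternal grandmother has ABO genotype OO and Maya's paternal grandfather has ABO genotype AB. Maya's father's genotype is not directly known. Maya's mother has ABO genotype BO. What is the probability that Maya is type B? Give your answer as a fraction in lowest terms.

Maya's father's ABO genotype from OO × AB: 1/2 AO, 1/2 BO.
Crossing each possibility with the mother BO and summing P(type B): 1/2·1/4 + 1/2·3/4 = 1/2.

1/2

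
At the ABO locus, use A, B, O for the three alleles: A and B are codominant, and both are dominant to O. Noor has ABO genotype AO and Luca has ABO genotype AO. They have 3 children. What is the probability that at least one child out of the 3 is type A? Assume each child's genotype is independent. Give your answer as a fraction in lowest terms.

63/64

ABO cross AO × AO → 1/4 O, 3/4 A.
So P(type A) = 3/4 per child.
P(none) = (1/4)^3 = 1/64; P(at least one) = 1 − 1/64 = 63/64.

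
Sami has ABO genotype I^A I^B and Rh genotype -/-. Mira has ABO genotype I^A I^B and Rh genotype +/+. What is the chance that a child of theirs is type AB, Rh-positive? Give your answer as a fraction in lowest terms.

1/2

ABO cross I^A I^B × I^A I^B → offspring phenotypes: 1/4 A, 1/4 B, 1/2 AB.
Rh cross -/- × +/+ → 1 Rh+.
Independent loci: P(type AB, Rh-positive) = 1/2 × 1 = 1/2.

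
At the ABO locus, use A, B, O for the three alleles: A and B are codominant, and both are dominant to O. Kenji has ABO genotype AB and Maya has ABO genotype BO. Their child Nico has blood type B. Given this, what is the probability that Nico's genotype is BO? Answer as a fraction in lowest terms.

1/2

Cross AB × BO → 1/4 AB, 1/4 AO, 1/4 BB, 1/4 BO.
Type-B genotypes among offspring: BB (1/4), BO (1/4); total 1/2.
P(BO | type B) = (1/4) / (1/2) = 1/2.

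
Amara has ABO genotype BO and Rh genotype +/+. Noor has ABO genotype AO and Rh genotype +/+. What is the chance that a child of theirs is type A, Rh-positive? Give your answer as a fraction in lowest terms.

1/4

ABO cross BO × AO → offspring phenotypes: 1/4 O, 1/4 A, 1/4 B, 1/4 AB.
Rh cross +/+ × +/+ → 1 Rh+.
Independent loci: P(type A, Rh-positive) = 1/4 × 1 = 1/4.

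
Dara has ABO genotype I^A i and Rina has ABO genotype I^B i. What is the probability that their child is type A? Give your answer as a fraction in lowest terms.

ABO cross I^A i × I^B i → offspring phenotypes: 1/4 O, 1/4 A, 1/4 B, 1/4 AB.
So P(type A) = 1/4.

1/4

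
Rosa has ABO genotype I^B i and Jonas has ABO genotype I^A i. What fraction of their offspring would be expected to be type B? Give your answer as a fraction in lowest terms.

1/4

ABO cross I^B i × I^A i → offspring phenotypes: 1/4 O, 1/4 A, 1/4 B, 1/4 AB.
So P(type B) = 1/4.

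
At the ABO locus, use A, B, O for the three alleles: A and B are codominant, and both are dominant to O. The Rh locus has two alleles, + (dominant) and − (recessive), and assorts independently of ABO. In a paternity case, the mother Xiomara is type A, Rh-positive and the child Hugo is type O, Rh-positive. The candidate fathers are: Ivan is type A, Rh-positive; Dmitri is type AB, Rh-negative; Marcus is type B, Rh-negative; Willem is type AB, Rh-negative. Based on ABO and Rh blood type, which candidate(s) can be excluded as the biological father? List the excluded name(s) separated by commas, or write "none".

Dmitri, Willem

A candidate is excluded only if no genotype consistent with his phenotype could produce a type O, Rh-positive child with a type A, Rh-positive mother.
Dmitri (type AB, Rh-): no genotype consistent with that phenotype can produce a type-O Rh+ child with a type-A mother.
Willem (type AB, Rh-): no genotype consistent with that phenotype can produce a type-O Rh+ child with a type-A mother.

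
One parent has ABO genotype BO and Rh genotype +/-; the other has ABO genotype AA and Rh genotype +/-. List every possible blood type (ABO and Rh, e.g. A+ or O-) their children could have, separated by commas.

A+, A-, AB+, AB-

Gametes from BO × AA give offspring ABO genotypes AB, AO, i.e. phenotypes A, AB.
Rh cross +/- × +/- → phenotypes Rh+, Rh-.
Combining independently: A+, A-, AB+, AB-.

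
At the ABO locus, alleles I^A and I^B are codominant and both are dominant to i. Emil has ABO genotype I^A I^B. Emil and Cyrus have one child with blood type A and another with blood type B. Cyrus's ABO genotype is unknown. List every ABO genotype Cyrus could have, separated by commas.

For each candidate genotype of Cyrus, check whether crossing it with I^A I^B can produce every observed child phenotype.
  I^A I^A → possible child types {A, AB} ✗
  I^A I^B → possible child types {A, B, AB} ✓
  I^A i → possible child types {A, B, AB} ✓
  I^B I^B → possible child types {B, AB} ✗
  I^B i → possible child types {A, B, AB} ✓
  i i → possible child types {A, B} ✓

I^A I^B, I^A i, I^B i, i i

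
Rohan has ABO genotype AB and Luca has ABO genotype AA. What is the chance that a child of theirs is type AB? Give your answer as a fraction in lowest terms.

ABO cross AB × AA → offspring phenotypes: 1/2 A, 1/2 AB.
So P(type AB) = 1/2.

1/2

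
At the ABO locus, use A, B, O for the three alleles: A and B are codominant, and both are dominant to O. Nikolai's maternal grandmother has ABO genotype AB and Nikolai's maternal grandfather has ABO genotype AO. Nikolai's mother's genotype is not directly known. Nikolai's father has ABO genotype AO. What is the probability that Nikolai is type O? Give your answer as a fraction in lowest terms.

1/8

Nikolai's mother's ABO genotype from AB × AO: 1/4 AA, 1/4 AB, 1/4 AO, 1/4 BO.
Crossing each possibility with the father AO and summing P(type O): 1/4·0 + 1/4·0 + 1/4·1/4 + 1/4·1/4 = 1/8.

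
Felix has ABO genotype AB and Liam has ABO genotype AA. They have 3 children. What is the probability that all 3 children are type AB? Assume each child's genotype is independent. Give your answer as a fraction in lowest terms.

1/8

ABO cross AB × AA → 1/2 A, 1/2 AB.
So P(type AB) = 1/2 per child.
All 3 independent: (1/2)^3 = 1/8.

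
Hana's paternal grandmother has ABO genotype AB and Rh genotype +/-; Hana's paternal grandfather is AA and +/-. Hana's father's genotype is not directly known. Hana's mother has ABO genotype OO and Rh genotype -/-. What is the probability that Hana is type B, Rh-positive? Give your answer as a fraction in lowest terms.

1/8

Hana's father's ABO genotype from AB × AA: 1/2 AA, 1/2 AB.
Crossing each possibility with the mother OO and summing P(type B): 1/2·0 + 1/2·1/2 = 1/4.
Similarly for Rh via the father's Rh distribution: P(Rh+) = 1/2.
Independent loci: 1/4 × 1/2 = 1/8.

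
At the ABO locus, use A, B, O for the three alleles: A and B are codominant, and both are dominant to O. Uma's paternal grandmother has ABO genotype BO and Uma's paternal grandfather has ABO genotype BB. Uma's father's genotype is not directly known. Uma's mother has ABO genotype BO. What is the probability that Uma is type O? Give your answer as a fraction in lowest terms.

1/8

Uma's father's ABO genotype from BO × BB: 1/2 BB, 1/2 BO.
Crossing each possibility with the mother BO and summing P(type O): 1/2·0 + 1/2·1/4 = 1/8.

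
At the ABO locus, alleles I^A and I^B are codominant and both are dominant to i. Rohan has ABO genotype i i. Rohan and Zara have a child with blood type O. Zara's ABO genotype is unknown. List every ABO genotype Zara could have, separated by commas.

I^A i, I^B i, i i

For each candidate genotype of Zara, check whether crossing it with i i can produce every observed child phenotype.
  I^A I^A → possible child types {A} ✗
  I^A I^B → possible child types {A, B} ✗
  I^A i → possible child types {O, A} ✓
  I^B I^B → possible child types {B} ✗
  I^B i → possible child types {O, B} ✓
  i i → possible child types {O} ✓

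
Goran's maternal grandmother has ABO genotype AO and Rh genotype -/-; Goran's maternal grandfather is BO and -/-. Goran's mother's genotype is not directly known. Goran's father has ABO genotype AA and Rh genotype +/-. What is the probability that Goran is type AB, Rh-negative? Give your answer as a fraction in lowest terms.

1/8

Goran's mother's ABO genotype from AO × BO: 1/4 AB, 1/4 AO, 1/4 BO, 1/4 OO.
Crossing each possibility with the father AA and summing P(type AB): 1/4·1/2 + 1/4·0 + 1/4·1/2 + 1/4·0 = 1/4.
Similarly for Rh via the mother's Rh distribution: P(Rh-) = 1/2.
Independent loci: 1/4 × 1/2 = 1/8.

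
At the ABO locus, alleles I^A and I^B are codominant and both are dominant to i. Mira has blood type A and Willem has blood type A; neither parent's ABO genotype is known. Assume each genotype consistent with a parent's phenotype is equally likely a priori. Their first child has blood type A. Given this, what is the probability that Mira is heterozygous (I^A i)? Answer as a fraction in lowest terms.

7/15

Possible genotypes: Mira ∈ {I^A I^A, I^A i}; Willem ∈ {I^A I^A, I^A i}.
Weight each parental genotype pair by prior × P(type-A child):
  I^A I^A × I^A I^A: posterior weight 4/15.
  I^A I^A × I^A i: posterior weight 4/15.
  I^A i × I^A I^A: posterior weight 4/15.
  I^A i × I^A i: posterior weight 1/5.
Sum the posterior weight over pairs where Mira is I^A i: 7/15.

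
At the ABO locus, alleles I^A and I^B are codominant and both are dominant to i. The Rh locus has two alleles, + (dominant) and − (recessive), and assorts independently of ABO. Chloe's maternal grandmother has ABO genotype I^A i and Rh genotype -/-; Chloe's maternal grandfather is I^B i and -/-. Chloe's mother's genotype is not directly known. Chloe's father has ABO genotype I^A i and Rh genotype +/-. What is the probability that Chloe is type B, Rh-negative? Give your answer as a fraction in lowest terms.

1/16

Chloe's mother's ABO genotype from I^A i × I^B i: 1/4 I^A I^B, 1/4 I^A i, 1/4 I^B i, 1/4 i i.
Crossing each possibility with the father I^A i and summing P(type B): 1/4·1/4 + 1/4·0 + 1/4·1/4 + 1/4·0 = 1/8.
Similarly for Rh via the mother's Rh distribution: P(Rh-) = 1/2.
Independent loci: 1/8 × 1/2 = 1/16.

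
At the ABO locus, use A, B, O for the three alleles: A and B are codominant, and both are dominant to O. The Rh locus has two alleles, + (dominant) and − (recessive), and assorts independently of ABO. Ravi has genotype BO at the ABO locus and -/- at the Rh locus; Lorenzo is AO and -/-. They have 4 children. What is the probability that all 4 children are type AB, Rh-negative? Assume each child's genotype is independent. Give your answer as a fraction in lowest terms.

ABO cross BO × AO → 1/4 O, 1/4 A, 1/4 B, 1/4 AB.
Rh cross -/- × -/- → 1 Rh-; so P(type AB, Rh-negative) = 1/4 × 1 = 1/4 per child.
All 4 independent: (1/4)^4 = 1/256.

1/256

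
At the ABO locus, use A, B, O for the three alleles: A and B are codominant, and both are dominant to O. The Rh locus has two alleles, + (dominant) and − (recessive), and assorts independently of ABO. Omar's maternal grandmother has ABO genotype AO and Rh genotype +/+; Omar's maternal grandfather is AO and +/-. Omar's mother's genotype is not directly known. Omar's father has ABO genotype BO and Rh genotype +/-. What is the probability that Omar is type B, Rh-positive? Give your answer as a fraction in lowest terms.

7/32

Omar's mother's ABO genotype from AO × AO: 1/4 AA, 1/2 AO, 1/4 OO.
Crossing each possibility with the father BO and summing P(type B): 1/4·0 + 1/2·1/4 + 1/4·1/2 = 1/4.
Similarly for Rh via the mother's Rh distribution: P(Rh+) = 7/8.
Independent loci: 1/4 × 7/8 = 7/32.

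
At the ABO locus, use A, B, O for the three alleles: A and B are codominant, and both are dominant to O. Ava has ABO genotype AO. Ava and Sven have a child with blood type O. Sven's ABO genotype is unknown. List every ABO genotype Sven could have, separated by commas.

AO, BO, OO

For each candidate genotype of Sven, check whether crossing it with AO can produce every observed child phenotype.
  AA → possible child types {A} ✗
  AB → possible child types {A, B, AB} ✗
  AO → possible child types {O, A} ✓
  BB → possible child types {B, AB} ✗
  BO → possible child types {O, A, B, AB} ✓
  OO → possible child types {O, A} ✓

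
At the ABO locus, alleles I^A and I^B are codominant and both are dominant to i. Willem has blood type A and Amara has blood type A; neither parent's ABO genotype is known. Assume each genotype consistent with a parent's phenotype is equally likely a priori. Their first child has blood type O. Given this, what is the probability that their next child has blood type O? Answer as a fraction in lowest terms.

1/4

Possible genotypes: Willem ∈ {I^A I^A, I^A i}; Amara ∈ {I^A I^A, I^A i}.
Weight each parental genotype pair by prior × P(type-O child):
  I^A i × I^A i: posterior weight 1; P(next child type O) = 1/4.
Weighted sum = 1/4.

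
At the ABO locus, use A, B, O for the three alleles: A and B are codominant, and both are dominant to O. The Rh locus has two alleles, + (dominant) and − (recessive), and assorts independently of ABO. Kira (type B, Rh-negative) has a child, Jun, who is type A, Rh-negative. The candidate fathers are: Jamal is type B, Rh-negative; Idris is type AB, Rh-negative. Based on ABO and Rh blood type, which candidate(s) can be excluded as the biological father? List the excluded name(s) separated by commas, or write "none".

Jamal

A candidate is excluded only if no genotype consistent with his phenotype could produce a type A, Rh-negative child with a type B, Rh-negative mother.
Jamal (type B, Rh-): no genotype consistent with that phenotype can produce a type-A Rh- child with a type-B mother.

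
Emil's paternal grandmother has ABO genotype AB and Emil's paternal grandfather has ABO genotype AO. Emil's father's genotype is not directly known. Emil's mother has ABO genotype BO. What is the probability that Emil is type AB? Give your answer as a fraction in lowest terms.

Emil's father's ABO genotype from AB × AO: 1/4 AA, 1/4 AB, 1/4 AO, 1/4 BO.
Crossing each possibility with the mother BO and summing P(type AB): 1/4·1/2 + 1/4·1/4 + 1/4·1/4 + 1/4·0 = 1/4.

1/4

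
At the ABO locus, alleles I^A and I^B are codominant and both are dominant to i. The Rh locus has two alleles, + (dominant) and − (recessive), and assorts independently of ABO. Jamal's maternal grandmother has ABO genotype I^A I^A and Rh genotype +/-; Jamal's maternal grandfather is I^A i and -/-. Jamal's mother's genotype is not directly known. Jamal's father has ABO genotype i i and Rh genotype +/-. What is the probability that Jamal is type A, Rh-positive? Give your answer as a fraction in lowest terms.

15/32

Jamal's mother's ABO genotype from I^A I^A × I^A i: 1/2 I^A I^A, 1/2 I^A i.
Crossing each possibility with the father i i and summing P(type A): 1/2·1 + 1/2·1/2 = 3/4.
Similarly for Rh via the mother's Rh distribution: P(Rh+) = 5/8.
Independent loci: 3/4 × 5/8 = 15/32.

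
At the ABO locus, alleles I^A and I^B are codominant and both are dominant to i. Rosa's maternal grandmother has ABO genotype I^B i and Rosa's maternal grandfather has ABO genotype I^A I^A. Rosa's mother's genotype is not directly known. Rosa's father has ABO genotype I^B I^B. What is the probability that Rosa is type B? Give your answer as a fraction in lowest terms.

1/2

Rosa's mother's ABO genotype from I^B i × I^A I^A: 1/2 I^A I^B, 1/2 I^A i.
Crossing each possibility with the father I^B I^B and summing P(type B): 1/2·1/2 + 1/2·1/2 = 1/2.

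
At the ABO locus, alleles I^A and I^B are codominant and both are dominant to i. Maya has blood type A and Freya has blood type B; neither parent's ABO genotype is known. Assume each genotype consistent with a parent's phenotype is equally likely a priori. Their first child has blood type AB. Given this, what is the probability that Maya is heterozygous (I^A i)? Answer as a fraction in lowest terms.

1/3

Possible genotypes: Maya ∈ {I^A I^A, I^A i}; Freya ∈ {I^B I^B, I^B i}.
Weight each parental genotype pair by prior × P(type-AB child):
  I^A I^A × I^B I^B: posterior weight 4/9.
  I^A I^A × I^B i: posterior weight 2/9.
  I^A i × I^B I^B: posterior weight 2/9.
  I^A i × I^B i: posterior weight 1/9.
Sum the posterior weight over pairs where Maya is I^A i: 1/3.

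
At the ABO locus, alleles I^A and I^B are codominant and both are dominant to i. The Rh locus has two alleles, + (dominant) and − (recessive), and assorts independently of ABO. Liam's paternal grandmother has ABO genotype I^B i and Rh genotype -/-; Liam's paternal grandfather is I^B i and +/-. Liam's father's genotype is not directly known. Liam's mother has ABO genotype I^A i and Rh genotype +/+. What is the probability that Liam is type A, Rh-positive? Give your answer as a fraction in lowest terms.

1/4

Liam's father's ABO genotype from I^B i × I^B i: 1/4 I^B I^B, 1/2 I^B i, 1/4 i i.
Crossing each possibility with the mother I^A i and summing P(type A): 1/4·0 + 1/2·1/4 + 1/4·1/2 = 1/4.
Similarly for Rh via the father's Rh distribution: P(Rh+) = 1.
Independent loci: 1/4 × 1 = 1/4.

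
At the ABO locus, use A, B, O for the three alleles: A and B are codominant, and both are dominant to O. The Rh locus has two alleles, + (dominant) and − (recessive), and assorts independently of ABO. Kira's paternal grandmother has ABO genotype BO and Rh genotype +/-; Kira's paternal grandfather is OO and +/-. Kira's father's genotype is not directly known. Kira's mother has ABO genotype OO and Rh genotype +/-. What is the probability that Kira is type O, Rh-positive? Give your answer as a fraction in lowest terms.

Kira's father's ABO genotype from BO × OO: 1/2 BO, 1/2 OO.
Crossing each possibility with the mother OO and summing P(type O): 1/2·1/2 + 1/2·1 = 3/4.
Similarly for Rh via the father's Rh distribution: P(Rh+) = 3/4.
Independent loci: 3/4 × 3/4 = 9/16.

9/16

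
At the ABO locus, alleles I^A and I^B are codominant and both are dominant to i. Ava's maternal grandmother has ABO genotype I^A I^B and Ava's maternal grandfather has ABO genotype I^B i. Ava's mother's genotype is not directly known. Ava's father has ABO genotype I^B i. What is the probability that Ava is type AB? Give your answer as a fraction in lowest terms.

Ava's mother's ABO genotype from I^A I^B × I^B i: 1/4 I^A I^B, 1/4 I^A i, 1/4 I^B I^B, 1/4 I^B i.
Crossing each possibility with the father I^B i and summing P(type AB): 1/4·1/4 + 1/4·1/4 + 1/4·0 + 1/4·0 = 1/8.

1/8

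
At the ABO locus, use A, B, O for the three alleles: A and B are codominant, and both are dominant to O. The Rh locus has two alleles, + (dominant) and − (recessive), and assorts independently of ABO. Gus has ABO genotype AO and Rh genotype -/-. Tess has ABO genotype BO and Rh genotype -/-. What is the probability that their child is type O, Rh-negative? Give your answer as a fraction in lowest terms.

1/4

ABO cross AO × BO → offspring phenotypes: 1/4 O, 1/4 A, 1/4 B, 1/4 AB.
Rh cross -/- × -/- → 1 Rh-.
Independent loci: P(type O, Rh-negative) = 1/4 × 1 = 1/4.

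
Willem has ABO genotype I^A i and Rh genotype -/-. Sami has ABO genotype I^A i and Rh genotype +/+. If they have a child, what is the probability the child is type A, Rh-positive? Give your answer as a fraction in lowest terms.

3/4

ABO cross I^A i × I^A i → offspring phenotypes: 1/4 O, 3/4 A.
Rh cross -/- × +/+ → 1 Rh+.
Independent loci: P(type A, Rh-positive) = 3/4 × 1 = 3/4.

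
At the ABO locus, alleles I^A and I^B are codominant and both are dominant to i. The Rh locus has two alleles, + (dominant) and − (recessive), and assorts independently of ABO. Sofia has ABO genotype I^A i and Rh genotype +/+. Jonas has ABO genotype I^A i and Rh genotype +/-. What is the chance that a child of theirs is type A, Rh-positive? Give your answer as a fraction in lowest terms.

3/4

ABO cross I^A i × I^A i → offspring phenotypes: 1/4 O, 3/4 A.
Rh cross +/+ × +/- → 1 Rh+.
Independent loci: P(type A, Rh-positive) = 3/4 × 1 = 3/4.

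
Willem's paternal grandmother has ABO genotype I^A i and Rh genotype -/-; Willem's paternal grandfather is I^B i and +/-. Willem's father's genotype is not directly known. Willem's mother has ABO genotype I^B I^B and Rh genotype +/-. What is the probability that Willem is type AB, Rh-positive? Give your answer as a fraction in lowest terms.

Willem's father's ABO genotype from I^A i × I^B i: 1/4 I^A I^B, 1/4 I^A i, 1/4 I^B i, 1/4 i i.
Crossing each possibility with the mother I^B I^B and summing P(type AB): 1/4·1/2 + 1/4·1/2 + 1/4·0 + 1/4·0 = 1/4.
Similarly for Rh via the father's Rh distribution: P(Rh+) = 5/8.
Independent loci: 1/4 × 5/8 = 5/32.

5/32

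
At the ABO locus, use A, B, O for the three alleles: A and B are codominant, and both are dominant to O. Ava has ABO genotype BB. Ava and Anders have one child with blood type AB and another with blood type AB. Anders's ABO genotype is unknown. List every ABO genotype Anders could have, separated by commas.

AA, AB, AO

For each candidate genotype of Anders, check whether crossing it with BB can produce every observed child phenotype.
  AA → possible child types {AB} ✓
  AB → possible child types {B, AB} ✓
  AO → possible child types {B, AB} ✓
  BB → possible child types {B} ✗
  BO → possible child types {B} ✗
  OO → possible child types {B} ✗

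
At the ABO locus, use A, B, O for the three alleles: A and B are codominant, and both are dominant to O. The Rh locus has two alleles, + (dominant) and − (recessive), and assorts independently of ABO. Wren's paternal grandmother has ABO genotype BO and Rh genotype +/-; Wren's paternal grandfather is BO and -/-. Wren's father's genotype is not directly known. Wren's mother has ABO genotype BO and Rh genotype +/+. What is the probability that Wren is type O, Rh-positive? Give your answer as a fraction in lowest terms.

1/4

Wren's father's ABO genotype from BO × BO: 1/4 BB, 1/2 BO, 1/4 OO.
Crossing each possibility with the mother BO and summing P(type O): 1/4·0 + 1/2·1/4 + 1/4·1/2 = 1/4.
Similarly for Rh via the father's Rh distribution: P(Rh+) = 1.
Independent loci: 1/4 × 1 = 1/4.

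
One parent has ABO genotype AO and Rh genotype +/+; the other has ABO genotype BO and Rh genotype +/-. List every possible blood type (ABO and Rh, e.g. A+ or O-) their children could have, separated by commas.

Gametes from AO × BO give offspring ABO genotypes AB, AO, BO, OO, i.e. phenotypes O, A, B, AB.
Rh cross +/+ × +/- → phenotypes Rh+.
Combining independently: O+, A+, B+, AB+.

O+, A+, B+, AB+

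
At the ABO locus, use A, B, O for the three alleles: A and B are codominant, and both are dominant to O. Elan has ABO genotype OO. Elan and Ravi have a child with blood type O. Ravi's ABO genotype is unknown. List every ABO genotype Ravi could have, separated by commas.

For each candidate genotype of Ravi, check whether crossing it with OO can produce every observed child phenotype.
  AA → possible child types {A} ✗
  AB → possible child types {A, B} ✗
  AO → possible child types {O, A} ✓
  BB → possible child types {B} ✗
  BO → possible child types {O, B} ✓
  OO → possible child types {O} ✓

AO, BO, OO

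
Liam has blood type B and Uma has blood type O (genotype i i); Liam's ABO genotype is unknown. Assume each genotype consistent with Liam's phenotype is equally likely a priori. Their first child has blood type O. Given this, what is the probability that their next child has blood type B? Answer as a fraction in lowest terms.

Possible genotypes: Liam ∈ {I^B I^B, I^B i}; Uma ∈ {i i}.
Weight each parental genotype pair by prior × P(type-O child):
  I^B i × i i: posterior weight 1; P(next child type B) = 1/2.
Weighted sum = 1/2.

1/2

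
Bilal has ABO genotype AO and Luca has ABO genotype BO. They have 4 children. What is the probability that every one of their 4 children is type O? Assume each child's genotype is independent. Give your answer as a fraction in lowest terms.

ABO cross AO × BO → 1/4 O, 1/4 A, 1/4 B, 1/4 AB.
So P(type O) = 1/4 per child.
All 4 independent: (1/4)^4 = 1/256.

1/256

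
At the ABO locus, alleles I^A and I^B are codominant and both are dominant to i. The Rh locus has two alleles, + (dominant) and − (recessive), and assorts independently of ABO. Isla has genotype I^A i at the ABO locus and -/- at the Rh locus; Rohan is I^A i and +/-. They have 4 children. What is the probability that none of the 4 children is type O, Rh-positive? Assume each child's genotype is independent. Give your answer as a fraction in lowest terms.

2401/4096

ABO cross I^A i × I^A i → 1/4 O, 3/4 A.
Rh cross -/- × +/- → 1/2 Rh+, 1/2 Rh-; so P(type O, Rh-positive) = 1/4 × 1/2 = 1/8 per child.
P(not type O, Rh-positive) = 7/8 for one child; (7/8)^4 = 2401/4096.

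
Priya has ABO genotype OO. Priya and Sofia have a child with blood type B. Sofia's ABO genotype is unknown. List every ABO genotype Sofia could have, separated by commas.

For each candidate genotype of Sofia, check whether crossing it with OO can produce every observed child phenotype.
  AA → possible child types {A} ✗
  AB → possible child types {A, B} ✓
  AO → possible child types {O, A} ✗
  BB → possible child types {B} ✓
  BO → possible child types {O, B} ✓
  OO → possible child types {O} ✗

AB, BB, BO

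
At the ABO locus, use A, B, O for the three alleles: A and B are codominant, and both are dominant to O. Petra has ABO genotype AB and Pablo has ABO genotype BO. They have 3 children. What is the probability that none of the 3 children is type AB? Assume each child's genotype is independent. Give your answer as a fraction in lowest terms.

ABO cross AB × BO → 1/4 A, 1/2 B, 1/4 AB.
So P(type AB) = 1/4 per child.
P(not type AB) = 3/4 for one child; (3/4)^3 = 27/64.

27/64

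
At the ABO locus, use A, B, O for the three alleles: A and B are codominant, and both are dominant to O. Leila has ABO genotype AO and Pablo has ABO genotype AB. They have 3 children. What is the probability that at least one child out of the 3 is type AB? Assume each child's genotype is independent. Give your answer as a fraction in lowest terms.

ABO cross AO × AB → 1/2 A, 1/4 B, 1/4 AB.
So P(type AB) = 1/4 per child.
P(none) = (3/4)^3 = 27/64; P(at least one) = 1 − 27/64 = 37/64.

37/64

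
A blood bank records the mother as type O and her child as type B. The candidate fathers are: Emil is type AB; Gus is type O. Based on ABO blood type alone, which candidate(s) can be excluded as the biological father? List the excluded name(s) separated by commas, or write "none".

A candidate is excluded only if no genotype consistent with his phenotype could produce a type B child with a type O mother.
Gus (type O): no genotype consistent with that phenotype can produce a type-B child with a type-O mother.

Gus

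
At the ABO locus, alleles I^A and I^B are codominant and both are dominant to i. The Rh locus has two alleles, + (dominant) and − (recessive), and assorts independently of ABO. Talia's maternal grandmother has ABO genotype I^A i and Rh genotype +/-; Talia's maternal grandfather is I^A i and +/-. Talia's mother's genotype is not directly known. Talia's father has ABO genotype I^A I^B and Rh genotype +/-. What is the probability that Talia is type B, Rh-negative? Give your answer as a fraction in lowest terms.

1/16

Talia's mother's ABO genotype from I^A i × I^A i: 1/4 I^A I^A, 1/2 I^A i, 1/4 i i.
Crossing each possibility with the father I^A I^B and summing P(type B): 1/4·0 + 1/2·1/4 + 1/4·1/2 = 1/4.
Similarly for Rh via the mother's Rh distribution: P(Rh-) = 1/4.
Independent loci: 1/4 × 1/4 = 1/16.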